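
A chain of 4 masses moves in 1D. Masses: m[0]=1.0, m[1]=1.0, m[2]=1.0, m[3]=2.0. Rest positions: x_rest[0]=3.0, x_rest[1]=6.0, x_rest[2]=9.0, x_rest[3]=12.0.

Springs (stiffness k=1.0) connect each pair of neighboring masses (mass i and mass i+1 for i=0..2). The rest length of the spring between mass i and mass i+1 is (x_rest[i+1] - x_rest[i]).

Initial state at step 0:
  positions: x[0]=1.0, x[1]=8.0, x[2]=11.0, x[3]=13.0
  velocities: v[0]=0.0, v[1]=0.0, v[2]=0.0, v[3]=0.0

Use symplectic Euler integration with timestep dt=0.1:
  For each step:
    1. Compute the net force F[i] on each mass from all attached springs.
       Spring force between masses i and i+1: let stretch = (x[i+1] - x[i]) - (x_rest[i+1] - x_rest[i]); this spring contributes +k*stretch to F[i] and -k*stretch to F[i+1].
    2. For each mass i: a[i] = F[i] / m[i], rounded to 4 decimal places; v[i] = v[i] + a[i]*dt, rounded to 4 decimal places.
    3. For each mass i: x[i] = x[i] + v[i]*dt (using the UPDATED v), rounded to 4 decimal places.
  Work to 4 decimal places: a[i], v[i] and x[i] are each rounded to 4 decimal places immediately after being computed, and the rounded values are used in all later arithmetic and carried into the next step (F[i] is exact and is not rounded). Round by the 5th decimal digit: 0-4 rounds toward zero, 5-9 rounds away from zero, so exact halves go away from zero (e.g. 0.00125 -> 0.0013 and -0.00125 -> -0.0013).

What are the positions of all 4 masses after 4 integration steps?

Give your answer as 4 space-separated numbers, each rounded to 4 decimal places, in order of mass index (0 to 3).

Step 0: x=[1.0000 8.0000 11.0000 13.0000] v=[0.0000 0.0000 0.0000 0.0000]
Step 1: x=[1.0400 7.9600 10.9900 13.0050] v=[0.4000 -0.4000 -0.1000 0.0500]
Step 2: x=[1.1192 7.8811 10.9699 13.0149] v=[0.7920 -0.7890 -0.2015 0.0993]
Step 3: x=[1.2360 7.7655 10.9393 13.0296] v=[1.1682 -1.1563 -0.3059 0.1471]
Step 4: x=[1.3881 7.6163 10.8979 13.0489] v=[1.5212 -1.4919 -0.4143 0.1926]

Answer: 1.3881 7.6163 10.8979 13.0489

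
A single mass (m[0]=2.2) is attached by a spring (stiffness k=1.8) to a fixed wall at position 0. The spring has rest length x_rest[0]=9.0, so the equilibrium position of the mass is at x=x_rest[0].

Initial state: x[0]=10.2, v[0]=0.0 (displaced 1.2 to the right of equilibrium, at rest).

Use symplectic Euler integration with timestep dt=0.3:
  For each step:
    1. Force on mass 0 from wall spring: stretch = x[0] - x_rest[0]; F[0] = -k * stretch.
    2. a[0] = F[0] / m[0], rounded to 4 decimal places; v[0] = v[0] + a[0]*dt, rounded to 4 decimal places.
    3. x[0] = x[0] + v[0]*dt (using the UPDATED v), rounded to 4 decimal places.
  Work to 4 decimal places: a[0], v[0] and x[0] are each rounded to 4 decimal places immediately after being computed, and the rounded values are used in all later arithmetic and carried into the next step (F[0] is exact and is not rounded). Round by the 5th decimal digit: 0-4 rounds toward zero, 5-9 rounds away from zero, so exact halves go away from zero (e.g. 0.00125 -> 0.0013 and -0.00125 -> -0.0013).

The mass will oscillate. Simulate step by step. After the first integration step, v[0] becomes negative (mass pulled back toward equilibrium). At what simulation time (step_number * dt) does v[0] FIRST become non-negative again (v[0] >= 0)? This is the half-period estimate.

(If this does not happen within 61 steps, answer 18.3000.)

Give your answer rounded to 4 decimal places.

Step 0: x=[10.2000] v=[0.0000]
Step 1: x=[10.1117] v=[-0.2945]
Step 2: x=[9.9415] v=[-0.5674]
Step 3: x=[9.7020] v=[-0.7985]
Step 4: x=[9.4108] v=[-0.9708]
Step 5: x=[9.0893] v=[-1.0716]
Step 6: x=[8.7613] v=[-1.0935]
Step 7: x=[8.4508] v=[-1.0349]
Step 8: x=[8.1808] v=[-0.9001]
Step 9: x=[7.9711] v=[-0.6990]
Step 10: x=[7.8372] v=[-0.4465]
Step 11: x=[7.7889] v=[-0.1611]
Step 12: x=[7.8298] v=[0.1362]
First v>=0 after going negative at step 12, time=3.6000

Answer: 3.6000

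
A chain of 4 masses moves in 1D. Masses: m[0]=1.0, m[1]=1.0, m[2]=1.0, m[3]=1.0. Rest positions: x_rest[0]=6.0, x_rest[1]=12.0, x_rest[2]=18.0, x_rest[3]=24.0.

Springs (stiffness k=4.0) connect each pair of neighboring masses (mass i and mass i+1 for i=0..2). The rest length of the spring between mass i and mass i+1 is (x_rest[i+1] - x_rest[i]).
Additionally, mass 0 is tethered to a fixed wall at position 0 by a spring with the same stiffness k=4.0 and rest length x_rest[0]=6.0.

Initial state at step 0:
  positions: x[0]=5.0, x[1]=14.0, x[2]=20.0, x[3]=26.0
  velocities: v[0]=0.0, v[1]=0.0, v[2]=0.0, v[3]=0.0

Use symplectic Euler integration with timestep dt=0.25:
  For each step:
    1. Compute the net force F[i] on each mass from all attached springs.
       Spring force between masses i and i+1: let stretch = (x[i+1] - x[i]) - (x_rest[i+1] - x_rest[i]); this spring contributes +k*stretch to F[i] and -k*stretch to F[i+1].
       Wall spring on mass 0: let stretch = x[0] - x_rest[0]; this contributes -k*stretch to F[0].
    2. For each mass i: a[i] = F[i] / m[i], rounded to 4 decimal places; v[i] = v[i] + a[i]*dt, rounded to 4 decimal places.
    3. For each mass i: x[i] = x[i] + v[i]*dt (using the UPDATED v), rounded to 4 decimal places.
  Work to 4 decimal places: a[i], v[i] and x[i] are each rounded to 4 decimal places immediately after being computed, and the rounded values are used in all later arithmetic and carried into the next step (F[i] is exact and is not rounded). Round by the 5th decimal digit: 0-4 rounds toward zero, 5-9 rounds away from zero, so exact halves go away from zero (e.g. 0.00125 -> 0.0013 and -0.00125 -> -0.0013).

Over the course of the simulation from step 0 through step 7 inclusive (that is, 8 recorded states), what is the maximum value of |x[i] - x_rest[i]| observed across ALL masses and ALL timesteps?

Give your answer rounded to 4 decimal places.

Step 0: x=[5.0000 14.0000 20.0000 26.0000] v=[0.0000 0.0000 0.0000 0.0000]
Step 1: x=[6.0000 13.2500 20.0000 26.0000] v=[4.0000 -3.0000 0.0000 0.0000]
Step 2: x=[7.3125 12.3750 19.8125 26.0000] v=[5.2500 -3.5000 -0.7500 0.0000]
Step 3: x=[8.0625 12.0938 19.3125 25.9531] v=[3.0000 -1.1250 -2.0000 -0.1875]
Step 4: x=[7.8047 12.6094 18.6680 25.7461] v=[-1.0312 2.0624 -2.5781 -0.8281]
Step 5: x=[6.7969 13.4385 18.2784 25.2696] v=[-4.0312 3.3163 -1.5586 -1.9062]
Step 6: x=[5.7503 13.8172 18.4266 24.5453] v=[-4.1865 1.5146 0.5927 -2.8974]
Step 7: x=[5.2828 13.3315 18.9521 23.7913] v=[-1.8699 -1.9429 2.1020 -3.0161]
Max displacement = 2.0625

Answer: 2.0625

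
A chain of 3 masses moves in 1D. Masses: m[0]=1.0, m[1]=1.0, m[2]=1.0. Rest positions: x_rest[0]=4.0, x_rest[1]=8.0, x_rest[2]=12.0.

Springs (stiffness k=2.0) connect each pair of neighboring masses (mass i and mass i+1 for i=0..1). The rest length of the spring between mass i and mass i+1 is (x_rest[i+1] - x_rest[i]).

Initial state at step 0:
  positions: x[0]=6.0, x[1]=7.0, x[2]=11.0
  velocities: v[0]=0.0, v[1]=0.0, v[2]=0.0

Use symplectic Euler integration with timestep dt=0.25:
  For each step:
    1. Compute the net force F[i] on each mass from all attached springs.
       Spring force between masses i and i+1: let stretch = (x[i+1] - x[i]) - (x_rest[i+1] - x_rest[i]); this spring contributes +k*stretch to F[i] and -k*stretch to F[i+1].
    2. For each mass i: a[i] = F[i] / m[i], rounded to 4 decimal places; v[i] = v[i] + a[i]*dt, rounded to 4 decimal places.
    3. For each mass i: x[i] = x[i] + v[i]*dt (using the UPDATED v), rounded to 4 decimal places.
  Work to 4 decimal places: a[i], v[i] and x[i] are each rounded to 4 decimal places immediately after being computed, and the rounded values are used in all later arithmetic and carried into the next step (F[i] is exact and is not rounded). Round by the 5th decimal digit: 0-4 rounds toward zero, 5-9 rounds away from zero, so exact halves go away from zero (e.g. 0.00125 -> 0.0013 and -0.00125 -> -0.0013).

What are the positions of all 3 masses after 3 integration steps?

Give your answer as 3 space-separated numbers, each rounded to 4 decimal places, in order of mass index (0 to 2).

Step 0: x=[6.0000 7.0000 11.0000] v=[0.0000 0.0000 0.0000]
Step 1: x=[5.6250 7.3750 11.0000] v=[-1.5000 1.5000 0.0000]
Step 2: x=[4.9688 7.9844 11.0469] v=[-2.6250 2.4375 0.1875]
Step 3: x=[4.1895 8.5997 11.2110] v=[-3.1172 2.4610 0.6563]

Answer: 4.1895 8.5997 11.2110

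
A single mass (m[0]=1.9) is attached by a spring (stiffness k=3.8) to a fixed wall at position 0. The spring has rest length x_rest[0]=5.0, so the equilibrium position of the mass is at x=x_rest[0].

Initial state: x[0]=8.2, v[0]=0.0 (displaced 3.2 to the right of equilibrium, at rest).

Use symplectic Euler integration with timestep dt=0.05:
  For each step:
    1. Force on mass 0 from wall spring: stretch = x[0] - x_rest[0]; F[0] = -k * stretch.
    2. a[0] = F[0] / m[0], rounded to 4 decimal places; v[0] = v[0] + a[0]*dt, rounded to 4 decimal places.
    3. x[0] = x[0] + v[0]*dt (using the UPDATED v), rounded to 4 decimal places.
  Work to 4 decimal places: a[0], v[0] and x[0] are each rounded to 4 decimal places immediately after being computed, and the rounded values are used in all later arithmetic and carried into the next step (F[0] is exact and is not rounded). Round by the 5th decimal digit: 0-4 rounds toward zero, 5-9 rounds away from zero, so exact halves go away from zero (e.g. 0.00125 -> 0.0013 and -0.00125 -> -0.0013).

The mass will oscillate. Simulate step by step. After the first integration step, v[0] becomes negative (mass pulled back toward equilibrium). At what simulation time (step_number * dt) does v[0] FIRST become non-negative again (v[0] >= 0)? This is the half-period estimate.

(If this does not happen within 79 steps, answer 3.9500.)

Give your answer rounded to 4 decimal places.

Step 0: x=[8.2000] v=[0.0000]
Step 1: x=[8.1840] v=[-0.3200]
Step 2: x=[8.1521] v=[-0.6384]
Step 3: x=[8.1044] v=[-0.9536]
Step 4: x=[8.0412] v=[-1.2640]
Step 5: x=[7.9628] v=[-1.5681]
Step 6: x=[7.8696] v=[-1.8644]
Step 7: x=[7.7620] v=[-2.1514]
Step 8: x=[7.6406] v=[-2.4276]
Step 9: x=[7.5060] v=[-2.6917]
Step 10: x=[7.3589] v=[-2.9423]
Step 11: x=[7.2000] v=[-3.1782]
Step 12: x=[7.0301] v=[-3.3982]
Step 13: x=[6.8500] v=[-3.6012]
Step 14: x=[6.6607] v=[-3.7862]
Step 15: x=[6.4631] v=[-3.9523]
Step 16: x=[6.2582] v=[-4.0986]
Step 17: x=[6.0470] v=[-4.2244]
Step 18: x=[5.8305] v=[-4.3291]
Step 19: x=[5.6099] v=[-4.4122]
Step 20: x=[5.3862] v=[-4.4732]
Step 21: x=[5.1606] v=[-4.5118]
Step 22: x=[4.9342] v=[-4.5279]
Step 23: x=[4.7081] v=[-4.5213]
Step 24: x=[4.4835] v=[-4.4921]
Step 25: x=[4.2615] v=[-4.4405]
Step 26: x=[4.0432] v=[-4.3667]
Step 27: x=[3.8297] v=[-4.2710]
Step 28: x=[3.6220] v=[-4.1540]
Step 29: x=[3.4212] v=[-4.0162]
Step 30: x=[3.2283] v=[-3.8583]
Step 31: x=[3.0442] v=[-3.6811]
Step 32: x=[2.8699] v=[-3.4855]
Step 33: x=[2.7063] v=[-3.2725]
Step 34: x=[2.5541] v=[-3.0431]
Step 35: x=[2.4142] v=[-2.7985]
Step 36: x=[2.2872] v=[-2.5399]
Step 37: x=[2.1738] v=[-2.2686]
Step 38: x=[2.0745] v=[-1.9860]
Step 39: x=[1.9898] v=[-1.6935]
Step 40: x=[1.9202] v=[-1.3925]
Step 41: x=[1.8660] v=[-1.0845]
Step 42: x=[1.8274] v=[-0.7711]
Step 43: x=[1.8047] v=[-0.4538]
Step 44: x=[1.7980] v=[-0.1343]
Step 45: x=[1.8073] v=[0.1859]
First v>=0 after going negative at step 45, time=2.2500

Answer: 2.2500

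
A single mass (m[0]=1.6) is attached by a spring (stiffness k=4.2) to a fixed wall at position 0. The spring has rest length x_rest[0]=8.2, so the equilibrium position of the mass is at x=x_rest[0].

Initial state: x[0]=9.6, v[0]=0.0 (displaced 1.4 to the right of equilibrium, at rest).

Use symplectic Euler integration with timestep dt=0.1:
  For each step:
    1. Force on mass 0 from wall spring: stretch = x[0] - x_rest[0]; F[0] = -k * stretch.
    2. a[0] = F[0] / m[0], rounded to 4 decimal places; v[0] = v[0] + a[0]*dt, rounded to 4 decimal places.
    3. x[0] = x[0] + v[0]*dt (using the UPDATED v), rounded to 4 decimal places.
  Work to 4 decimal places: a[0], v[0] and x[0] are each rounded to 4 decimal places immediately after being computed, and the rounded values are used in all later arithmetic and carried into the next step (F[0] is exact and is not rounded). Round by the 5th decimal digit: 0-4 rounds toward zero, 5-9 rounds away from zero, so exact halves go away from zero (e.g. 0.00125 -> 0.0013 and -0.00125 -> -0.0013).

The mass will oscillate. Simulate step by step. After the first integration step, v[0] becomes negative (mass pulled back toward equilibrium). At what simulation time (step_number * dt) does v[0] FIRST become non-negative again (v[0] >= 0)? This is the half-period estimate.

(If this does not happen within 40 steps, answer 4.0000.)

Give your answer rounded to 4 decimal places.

Step 0: x=[9.6000] v=[0.0000]
Step 1: x=[9.5633] v=[-0.3675]
Step 2: x=[9.4908] v=[-0.7254]
Step 3: x=[9.3844] v=[-1.0642]
Step 4: x=[9.2469] v=[-1.3751]
Step 5: x=[9.0819] v=[-1.6499]
Step 6: x=[8.8938] v=[-1.8814]
Step 7: x=[8.6875] v=[-2.0635]
Step 8: x=[8.4684] v=[-2.1915]
Step 9: x=[8.2422] v=[-2.2620]
Step 10: x=[8.0149] v=[-2.2731]
Step 11: x=[7.7925] v=[-2.2245]
Step 12: x=[7.5808] v=[-2.1175]
Step 13: x=[7.3853] v=[-1.9550]
Step 14: x=[7.2112] v=[-1.7411]
Step 15: x=[7.0631] v=[-1.4815]
Step 16: x=[6.9448] v=[-1.1831]
Step 17: x=[6.8594] v=[-0.8536]
Step 18: x=[6.8092] v=[-0.5017]
Step 19: x=[6.7955] v=[-0.1366]
Step 20: x=[6.8187] v=[0.2321]
First v>=0 after going negative at step 20, time=2.0000

Answer: 2.0000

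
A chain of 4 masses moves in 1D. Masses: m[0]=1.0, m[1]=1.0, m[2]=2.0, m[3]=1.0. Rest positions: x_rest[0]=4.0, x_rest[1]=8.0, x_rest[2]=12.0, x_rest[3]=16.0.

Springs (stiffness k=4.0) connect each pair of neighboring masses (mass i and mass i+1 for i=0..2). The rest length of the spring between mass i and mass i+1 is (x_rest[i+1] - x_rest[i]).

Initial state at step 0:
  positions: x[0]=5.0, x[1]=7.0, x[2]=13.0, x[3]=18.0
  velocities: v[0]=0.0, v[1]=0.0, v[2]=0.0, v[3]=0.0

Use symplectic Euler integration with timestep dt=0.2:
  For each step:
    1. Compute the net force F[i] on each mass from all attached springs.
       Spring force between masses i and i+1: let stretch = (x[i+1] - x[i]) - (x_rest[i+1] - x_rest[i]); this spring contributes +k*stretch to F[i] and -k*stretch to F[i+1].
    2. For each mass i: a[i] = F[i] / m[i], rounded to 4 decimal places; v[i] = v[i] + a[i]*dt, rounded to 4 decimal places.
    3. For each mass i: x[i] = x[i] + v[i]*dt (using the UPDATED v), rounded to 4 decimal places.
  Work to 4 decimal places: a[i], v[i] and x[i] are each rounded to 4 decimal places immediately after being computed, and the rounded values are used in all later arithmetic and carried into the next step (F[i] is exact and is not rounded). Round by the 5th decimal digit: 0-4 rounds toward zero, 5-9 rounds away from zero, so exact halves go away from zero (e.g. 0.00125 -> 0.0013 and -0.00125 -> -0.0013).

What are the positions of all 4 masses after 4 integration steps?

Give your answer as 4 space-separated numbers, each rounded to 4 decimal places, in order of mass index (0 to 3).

Step 0: x=[5.0000 7.0000 13.0000 18.0000] v=[0.0000 0.0000 0.0000 0.0000]
Step 1: x=[4.6800 7.6400 12.9200 17.8400] v=[-1.6000 3.2000 -0.4000 -0.8000]
Step 2: x=[4.1936 8.6512 12.8112 17.5328] v=[-2.4320 5.0560 -0.5440 -1.5360]
Step 3: x=[3.7804 9.6148 12.7473 17.1101] v=[-2.0659 4.8179 -0.3194 -2.1133]
Step 4: x=[3.6607 10.1461 12.7818 16.6294] v=[-0.5984 2.6564 0.1727 -2.4035]

Answer: 3.6607 10.1461 12.7818 16.6294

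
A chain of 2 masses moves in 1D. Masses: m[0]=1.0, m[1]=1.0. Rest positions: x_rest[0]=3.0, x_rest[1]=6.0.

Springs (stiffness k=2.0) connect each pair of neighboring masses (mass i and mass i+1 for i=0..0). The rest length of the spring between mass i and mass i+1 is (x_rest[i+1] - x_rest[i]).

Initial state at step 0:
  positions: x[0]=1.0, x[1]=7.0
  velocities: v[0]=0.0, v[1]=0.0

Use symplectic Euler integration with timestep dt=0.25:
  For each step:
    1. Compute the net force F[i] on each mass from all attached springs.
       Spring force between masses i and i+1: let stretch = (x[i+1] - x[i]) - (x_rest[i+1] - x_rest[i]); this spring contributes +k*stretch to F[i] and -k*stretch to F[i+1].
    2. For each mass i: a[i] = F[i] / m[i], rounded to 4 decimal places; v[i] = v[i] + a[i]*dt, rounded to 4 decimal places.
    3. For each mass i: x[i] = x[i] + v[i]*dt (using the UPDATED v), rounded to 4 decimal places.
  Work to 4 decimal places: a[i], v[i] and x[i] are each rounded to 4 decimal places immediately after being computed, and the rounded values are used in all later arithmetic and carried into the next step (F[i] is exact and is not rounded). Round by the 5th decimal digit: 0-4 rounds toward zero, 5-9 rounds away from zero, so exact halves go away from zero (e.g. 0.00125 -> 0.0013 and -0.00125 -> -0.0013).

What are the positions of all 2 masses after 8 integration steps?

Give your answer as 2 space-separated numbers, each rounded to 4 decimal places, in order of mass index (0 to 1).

Step 0: x=[1.0000 7.0000] v=[0.0000 0.0000]
Step 1: x=[1.3750 6.6250] v=[1.5000 -1.5000]
Step 2: x=[2.0313 5.9688] v=[2.6250 -2.6250]
Step 3: x=[2.8048 5.1954] v=[3.0938 -3.0938]
Step 4: x=[3.5021 4.4981] v=[2.7891 -2.7891]
Step 5: x=[3.9489 4.0513] v=[1.7871 -1.7871]
Step 6: x=[4.0335 3.9667] v=[0.3383 -0.3383]
Step 7: x=[3.7347 4.2655] v=[-1.1951 1.1951]
Step 8: x=[3.1273 4.8729] v=[-2.4297 2.4297]

Answer: 3.1273 4.8729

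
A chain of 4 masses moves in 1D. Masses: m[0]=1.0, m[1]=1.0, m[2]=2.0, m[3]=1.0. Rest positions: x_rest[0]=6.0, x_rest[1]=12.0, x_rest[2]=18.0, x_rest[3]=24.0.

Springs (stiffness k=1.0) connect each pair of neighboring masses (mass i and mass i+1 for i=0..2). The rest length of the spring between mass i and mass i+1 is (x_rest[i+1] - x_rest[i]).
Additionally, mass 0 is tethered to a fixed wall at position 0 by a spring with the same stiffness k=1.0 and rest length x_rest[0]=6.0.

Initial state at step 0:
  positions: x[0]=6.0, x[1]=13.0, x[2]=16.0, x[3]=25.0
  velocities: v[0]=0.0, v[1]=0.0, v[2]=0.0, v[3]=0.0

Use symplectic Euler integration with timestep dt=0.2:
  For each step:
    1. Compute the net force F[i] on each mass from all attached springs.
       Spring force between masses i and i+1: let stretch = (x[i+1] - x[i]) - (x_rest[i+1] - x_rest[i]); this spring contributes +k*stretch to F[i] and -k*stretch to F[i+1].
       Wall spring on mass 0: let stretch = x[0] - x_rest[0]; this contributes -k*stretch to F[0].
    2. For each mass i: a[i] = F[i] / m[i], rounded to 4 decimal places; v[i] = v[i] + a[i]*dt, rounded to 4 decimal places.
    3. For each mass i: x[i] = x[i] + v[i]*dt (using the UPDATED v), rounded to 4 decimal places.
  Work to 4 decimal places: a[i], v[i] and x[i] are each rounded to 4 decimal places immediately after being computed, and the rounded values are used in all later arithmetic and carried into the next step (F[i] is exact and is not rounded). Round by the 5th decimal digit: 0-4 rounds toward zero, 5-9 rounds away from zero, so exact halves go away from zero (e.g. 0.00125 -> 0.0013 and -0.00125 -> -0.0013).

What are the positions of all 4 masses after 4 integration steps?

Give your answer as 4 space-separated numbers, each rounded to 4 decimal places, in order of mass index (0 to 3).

Answer: 6.2665 11.6720 17.0509 23.9385

Derivation:
Step 0: x=[6.0000 13.0000 16.0000 25.0000] v=[0.0000 0.0000 0.0000 0.0000]
Step 1: x=[6.0400 12.8400 16.1200 24.8800] v=[0.2000 -0.8000 0.6000 -0.6000]
Step 2: x=[6.1104 12.5392 16.3496 24.6496] v=[0.3520 -1.5040 1.1480 -1.1520]
Step 3: x=[6.1935 12.1337 16.6690 24.3272] v=[0.4157 -2.0277 1.5970 -1.6120]
Step 4: x=[6.2665 11.6720 17.0509 23.9385] v=[0.3650 -2.3087 1.9093 -1.9436]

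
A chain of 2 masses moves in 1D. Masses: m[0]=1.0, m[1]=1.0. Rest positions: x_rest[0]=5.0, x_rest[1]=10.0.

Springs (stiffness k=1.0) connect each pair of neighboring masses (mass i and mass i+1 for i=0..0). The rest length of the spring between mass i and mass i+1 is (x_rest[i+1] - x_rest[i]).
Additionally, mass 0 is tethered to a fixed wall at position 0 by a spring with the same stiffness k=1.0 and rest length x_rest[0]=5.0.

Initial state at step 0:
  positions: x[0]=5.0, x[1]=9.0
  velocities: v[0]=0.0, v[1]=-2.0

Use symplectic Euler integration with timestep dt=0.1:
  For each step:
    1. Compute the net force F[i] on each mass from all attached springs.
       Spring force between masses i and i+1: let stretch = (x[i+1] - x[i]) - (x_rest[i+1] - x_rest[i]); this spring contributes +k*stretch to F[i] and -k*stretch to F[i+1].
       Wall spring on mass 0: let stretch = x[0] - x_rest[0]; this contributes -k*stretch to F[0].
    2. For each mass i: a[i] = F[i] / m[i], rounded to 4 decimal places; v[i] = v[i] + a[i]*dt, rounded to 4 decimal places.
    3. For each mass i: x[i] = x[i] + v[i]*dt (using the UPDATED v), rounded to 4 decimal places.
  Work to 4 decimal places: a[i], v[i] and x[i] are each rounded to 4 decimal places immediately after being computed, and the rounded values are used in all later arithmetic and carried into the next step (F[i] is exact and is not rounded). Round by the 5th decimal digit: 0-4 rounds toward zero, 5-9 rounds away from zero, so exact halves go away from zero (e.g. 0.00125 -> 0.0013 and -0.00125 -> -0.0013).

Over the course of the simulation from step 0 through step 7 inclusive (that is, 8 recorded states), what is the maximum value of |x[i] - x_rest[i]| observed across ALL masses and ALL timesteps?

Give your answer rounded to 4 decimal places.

Answer: 2.0371

Derivation:
Step 0: x=[5.0000 9.0000] v=[0.0000 -2.0000]
Step 1: x=[4.9900 8.8100] v=[-0.1000 -1.9000]
Step 2: x=[4.9683 8.6318] v=[-0.2170 -1.7820]
Step 3: x=[4.9336 8.4670] v=[-0.3475 -1.6484]
Step 4: x=[4.8849 8.3168] v=[-0.4875 -1.5017]
Step 5: x=[4.8216 8.1823] v=[-0.6328 -1.3449]
Step 6: x=[4.7437 8.0642] v=[-0.7789 -1.1810]
Step 7: x=[4.6516 7.9629] v=[-0.9212 -1.0131]
Max displacement = 2.0371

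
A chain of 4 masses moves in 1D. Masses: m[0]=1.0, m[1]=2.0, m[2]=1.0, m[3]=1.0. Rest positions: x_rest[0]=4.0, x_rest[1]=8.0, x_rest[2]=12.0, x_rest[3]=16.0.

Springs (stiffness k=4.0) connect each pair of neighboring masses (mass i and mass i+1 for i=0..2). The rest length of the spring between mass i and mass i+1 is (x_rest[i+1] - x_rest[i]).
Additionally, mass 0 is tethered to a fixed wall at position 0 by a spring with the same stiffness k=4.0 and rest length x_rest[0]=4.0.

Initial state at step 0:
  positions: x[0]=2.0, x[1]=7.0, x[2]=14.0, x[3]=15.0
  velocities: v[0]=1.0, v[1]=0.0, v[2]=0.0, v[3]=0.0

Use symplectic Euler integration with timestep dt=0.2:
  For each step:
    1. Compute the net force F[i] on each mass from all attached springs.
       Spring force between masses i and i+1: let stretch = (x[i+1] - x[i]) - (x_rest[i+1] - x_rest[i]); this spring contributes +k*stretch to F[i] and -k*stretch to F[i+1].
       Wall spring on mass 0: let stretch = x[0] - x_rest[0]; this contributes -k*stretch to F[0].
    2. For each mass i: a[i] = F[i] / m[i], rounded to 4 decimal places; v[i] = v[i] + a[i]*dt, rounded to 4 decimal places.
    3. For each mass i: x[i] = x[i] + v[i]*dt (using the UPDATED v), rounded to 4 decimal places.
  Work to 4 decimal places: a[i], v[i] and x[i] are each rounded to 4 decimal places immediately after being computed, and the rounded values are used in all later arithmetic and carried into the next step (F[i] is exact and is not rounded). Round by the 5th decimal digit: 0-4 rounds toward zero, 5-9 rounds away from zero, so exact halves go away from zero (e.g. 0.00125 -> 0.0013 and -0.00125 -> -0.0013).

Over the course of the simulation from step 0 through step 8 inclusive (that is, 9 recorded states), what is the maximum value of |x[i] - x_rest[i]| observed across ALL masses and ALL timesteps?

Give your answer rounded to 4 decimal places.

Step 0: x=[2.0000 7.0000 14.0000 15.0000] v=[1.0000 0.0000 0.0000 0.0000]
Step 1: x=[2.6800 7.1600 13.0400 15.4800] v=[3.4000 0.8000 -4.8000 2.4000]
Step 2: x=[3.6480 7.4320 11.5296 16.2096] v=[4.8400 1.3600 -7.5520 3.6480]
Step 3: x=[4.6378 7.7291 10.1124 16.8304] v=[4.9488 1.4854 -7.0861 3.1040]
Step 4: x=[5.3801 7.9695 9.3887 17.0163] v=[3.7116 1.2022 -3.6183 0.9296]
Step 5: x=[5.6759 8.1163 9.6584 16.6218] v=[1.4790 0.7341 1.3484 -1.9725]
Step 6: x=[5.4540 8.1913 10.7955 15.7532] v=[-1.1094 0.3748 5.6854 -4.3432]
Step 7: x=[4.7974 8.2556 12.3091 14.7313] v=[-3.2828 0.3216 7.5682 -5.1094]
Step 8: x=[3.9266 8.3675 13.5617 13.9619] v=[-4.3542 0.5597 6.2632 -3.8472]
Max displacement = 2.6113

Answer: 2.6113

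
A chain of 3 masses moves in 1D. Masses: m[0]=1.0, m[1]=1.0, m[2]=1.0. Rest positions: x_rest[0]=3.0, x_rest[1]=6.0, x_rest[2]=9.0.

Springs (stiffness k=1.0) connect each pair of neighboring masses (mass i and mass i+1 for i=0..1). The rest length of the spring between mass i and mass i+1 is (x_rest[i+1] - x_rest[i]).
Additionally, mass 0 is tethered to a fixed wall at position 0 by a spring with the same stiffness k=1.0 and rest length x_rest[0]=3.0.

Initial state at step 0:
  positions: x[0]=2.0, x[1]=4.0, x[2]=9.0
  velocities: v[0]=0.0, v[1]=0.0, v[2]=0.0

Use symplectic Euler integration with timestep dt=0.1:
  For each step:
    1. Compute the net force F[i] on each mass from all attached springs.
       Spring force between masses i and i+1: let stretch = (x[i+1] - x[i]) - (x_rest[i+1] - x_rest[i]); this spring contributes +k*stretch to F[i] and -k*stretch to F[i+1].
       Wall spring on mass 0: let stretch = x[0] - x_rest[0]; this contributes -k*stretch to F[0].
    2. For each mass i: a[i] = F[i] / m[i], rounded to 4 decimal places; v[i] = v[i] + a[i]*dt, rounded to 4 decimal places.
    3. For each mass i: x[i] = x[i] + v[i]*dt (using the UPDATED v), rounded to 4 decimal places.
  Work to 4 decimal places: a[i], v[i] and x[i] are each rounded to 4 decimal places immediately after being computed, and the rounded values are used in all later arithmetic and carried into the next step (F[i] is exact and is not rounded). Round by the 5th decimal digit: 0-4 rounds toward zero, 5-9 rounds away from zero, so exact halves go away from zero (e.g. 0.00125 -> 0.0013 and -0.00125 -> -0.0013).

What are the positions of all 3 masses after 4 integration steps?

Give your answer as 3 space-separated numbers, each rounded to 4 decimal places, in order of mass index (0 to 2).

Step 0: x=[2.0000 4.0000 9.0000] v=[0.0000 0.0000 0.0000]
Step 1: x=[2.0000 4.0300 8.9800] v=[0.0000 0.3000 -0.2000]
Step 2: x=[2.0003 4.0892 8.9405] v=[0.0030 0.5920 -0.3950]
Step 3: x=[2.0015 4.1760 8.8825] v=[0.0119 0.8682 -0.5801]
Step 4: x=[2.0044 4.2881 8.8074] v=[0.0292 1.1214 -0.7508]

Answer: 2.0044 4.2881 8.8074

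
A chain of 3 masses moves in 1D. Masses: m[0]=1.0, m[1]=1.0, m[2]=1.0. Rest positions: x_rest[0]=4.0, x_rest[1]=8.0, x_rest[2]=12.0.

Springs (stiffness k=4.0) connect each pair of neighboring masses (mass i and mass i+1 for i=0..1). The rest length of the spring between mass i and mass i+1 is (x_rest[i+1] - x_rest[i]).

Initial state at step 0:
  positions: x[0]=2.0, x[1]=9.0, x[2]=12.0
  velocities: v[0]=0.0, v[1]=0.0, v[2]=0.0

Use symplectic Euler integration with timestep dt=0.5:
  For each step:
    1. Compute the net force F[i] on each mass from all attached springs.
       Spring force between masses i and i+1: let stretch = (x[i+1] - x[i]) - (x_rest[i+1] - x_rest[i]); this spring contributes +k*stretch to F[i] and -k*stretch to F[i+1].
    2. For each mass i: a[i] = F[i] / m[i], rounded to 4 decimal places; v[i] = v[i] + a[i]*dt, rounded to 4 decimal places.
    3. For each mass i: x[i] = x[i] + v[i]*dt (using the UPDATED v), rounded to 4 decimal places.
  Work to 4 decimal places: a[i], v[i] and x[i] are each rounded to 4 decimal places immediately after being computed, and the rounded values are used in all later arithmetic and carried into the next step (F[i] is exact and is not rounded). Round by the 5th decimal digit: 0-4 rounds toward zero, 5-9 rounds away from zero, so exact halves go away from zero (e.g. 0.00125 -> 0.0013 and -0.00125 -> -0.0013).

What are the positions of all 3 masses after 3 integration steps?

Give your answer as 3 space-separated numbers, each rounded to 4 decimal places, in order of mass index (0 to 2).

Step 0: x=[2.0000 9.0000 12.0000] v=[0.0000 0.0000 0.0000]
Step 1: x=[5.0000 5.0000 13.0000] v=[6.0000 -8.0000 2.0000]
Step 2: x=[4.0000 9.0000 10.0000] v=[-2.0000 8.0000 -6.0000]
Step 3: x=[4.0000 9.0000 10.0000] v=[0.0000 0.0000 0.0000]

Answer: 4.0000 9.0000 10.0000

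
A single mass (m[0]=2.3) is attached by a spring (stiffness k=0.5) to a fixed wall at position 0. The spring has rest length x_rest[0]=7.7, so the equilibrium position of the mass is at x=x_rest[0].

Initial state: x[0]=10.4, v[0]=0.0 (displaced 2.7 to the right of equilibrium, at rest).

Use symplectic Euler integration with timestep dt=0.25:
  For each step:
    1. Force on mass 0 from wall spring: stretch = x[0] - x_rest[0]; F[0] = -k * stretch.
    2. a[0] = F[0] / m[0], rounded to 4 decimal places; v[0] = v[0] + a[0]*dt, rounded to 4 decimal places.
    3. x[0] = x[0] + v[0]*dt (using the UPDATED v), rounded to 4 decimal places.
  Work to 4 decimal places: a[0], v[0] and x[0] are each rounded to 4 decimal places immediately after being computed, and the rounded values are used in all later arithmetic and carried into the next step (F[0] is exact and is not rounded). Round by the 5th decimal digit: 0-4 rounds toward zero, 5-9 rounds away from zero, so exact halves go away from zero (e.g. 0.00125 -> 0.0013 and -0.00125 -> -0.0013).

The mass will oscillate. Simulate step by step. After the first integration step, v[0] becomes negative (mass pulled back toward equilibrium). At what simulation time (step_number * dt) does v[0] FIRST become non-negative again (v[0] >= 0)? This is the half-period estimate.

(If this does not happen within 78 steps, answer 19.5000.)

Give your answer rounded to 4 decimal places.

Step 0: x=[10.4000] v=[0.0000]
Step 1: x=[10.3633] v=[-0.1468]
Step 2: x=[10.2904] v=[-0.2916]
Step 3: x=[10.1823] v=[-0.4324]
Step 4: x=[10.0405] v=[-0.5673]
Step 5: x=[9.8669] v=[-0.6945]
Step 6: x=[9.6638] v=[-0.8123]
Step 7: x=[9.4341] v=[-0.9190]
Step 8: x=[9.1808] v=[-1.0133]
Step 9: x=[8.9074] v=[-1.0938]
Step 10: x=[8.6176] v=[-1.1594]
Step 11: x=[8.3153] v=[-1.2093]
Step 12: x=[8.0046] v=[-1.2428]
Step 13: x=[7.6898] v=[-1.2594]
Step 14: x=[7.3751] v=[-1.2589]
Step 15: x=[7.0648] v=[-1.2413]
Step 16: x=[6.7631] v=[-1.2068]
Step 17: x=[6.4741] v=[-1.1559]
Step 18: x=[6.2018] v=[-1.0893]
Step 19: x=[5.9498] v=[-1.0079]
Step 20: x=[5.7216] v=[-0.9128]
Step 21: x=[5.5203] v=[-0.8053]
Step 22: x=[5.3486] v=[-0.6869]
Step 23: x=[5.2088] v=[-0.5591]
Step 24: x=[5.1029] v=[-0.4237]
Step 25: x=[5.0323] v=[-0.2826]
Step 26: x=[4.9979] v=[-0.1376]
Step 27: x=[5.0002] v=[0.0093]
First v>=0 after going negative at step 27, time=6.7500

Answer: 6.7500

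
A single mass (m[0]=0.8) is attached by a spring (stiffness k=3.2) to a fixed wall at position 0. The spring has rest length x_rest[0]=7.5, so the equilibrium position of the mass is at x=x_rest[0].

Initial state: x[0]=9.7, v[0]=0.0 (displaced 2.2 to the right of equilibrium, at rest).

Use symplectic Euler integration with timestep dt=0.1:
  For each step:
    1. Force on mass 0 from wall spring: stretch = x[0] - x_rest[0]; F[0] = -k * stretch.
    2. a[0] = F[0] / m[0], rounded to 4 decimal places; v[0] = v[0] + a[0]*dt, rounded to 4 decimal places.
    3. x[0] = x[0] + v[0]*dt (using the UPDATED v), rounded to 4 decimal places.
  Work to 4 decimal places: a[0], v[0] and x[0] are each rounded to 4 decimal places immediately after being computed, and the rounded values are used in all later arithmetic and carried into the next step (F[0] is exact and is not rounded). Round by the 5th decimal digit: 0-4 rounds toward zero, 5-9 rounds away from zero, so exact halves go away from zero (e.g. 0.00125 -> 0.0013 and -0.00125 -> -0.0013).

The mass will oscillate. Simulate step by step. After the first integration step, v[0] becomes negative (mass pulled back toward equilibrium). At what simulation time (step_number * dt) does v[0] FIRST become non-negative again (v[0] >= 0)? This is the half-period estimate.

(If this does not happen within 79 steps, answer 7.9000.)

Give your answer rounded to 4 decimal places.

Step 0: x=[9.7000] v=[0.0000]
Step 1: x=[9.6120] v=[-0.8800]
Step 2: x=[9.4395] v=[-1.7248]
Step 3: x=[9.1894] v=[-2.5006]
Step 4: x=[8.8718] v=[-3.1764]
Step 5: x=[8.4993] v=[-3.7251]
Step 6: x=[8.0868] v=[-4.1248]
Step 7: x=[7.6509] v=[-4.3595]
Step 8: x=[7.2089] v=[-4.4199]
Step 9: x=[6.7786] v=[-4.3035]
Step 10: x=[6.3771] v=[-4.0149]
Step 11: x=[6.0205] v=[-3.5657]
Step 12: x=[5.7231] v=[-2.9739]
Step 13: x=[5.4968] v=[-2.2631]
Step 14: x=[5.3506] v=[-1.4618]
Step 15: x=[5.2904] v=[-0.6020]
Step 16: x=[5.3186] v=[0.2818]
First v>=0 after going negative at step 16, time=1.6000

Answer: 1.6000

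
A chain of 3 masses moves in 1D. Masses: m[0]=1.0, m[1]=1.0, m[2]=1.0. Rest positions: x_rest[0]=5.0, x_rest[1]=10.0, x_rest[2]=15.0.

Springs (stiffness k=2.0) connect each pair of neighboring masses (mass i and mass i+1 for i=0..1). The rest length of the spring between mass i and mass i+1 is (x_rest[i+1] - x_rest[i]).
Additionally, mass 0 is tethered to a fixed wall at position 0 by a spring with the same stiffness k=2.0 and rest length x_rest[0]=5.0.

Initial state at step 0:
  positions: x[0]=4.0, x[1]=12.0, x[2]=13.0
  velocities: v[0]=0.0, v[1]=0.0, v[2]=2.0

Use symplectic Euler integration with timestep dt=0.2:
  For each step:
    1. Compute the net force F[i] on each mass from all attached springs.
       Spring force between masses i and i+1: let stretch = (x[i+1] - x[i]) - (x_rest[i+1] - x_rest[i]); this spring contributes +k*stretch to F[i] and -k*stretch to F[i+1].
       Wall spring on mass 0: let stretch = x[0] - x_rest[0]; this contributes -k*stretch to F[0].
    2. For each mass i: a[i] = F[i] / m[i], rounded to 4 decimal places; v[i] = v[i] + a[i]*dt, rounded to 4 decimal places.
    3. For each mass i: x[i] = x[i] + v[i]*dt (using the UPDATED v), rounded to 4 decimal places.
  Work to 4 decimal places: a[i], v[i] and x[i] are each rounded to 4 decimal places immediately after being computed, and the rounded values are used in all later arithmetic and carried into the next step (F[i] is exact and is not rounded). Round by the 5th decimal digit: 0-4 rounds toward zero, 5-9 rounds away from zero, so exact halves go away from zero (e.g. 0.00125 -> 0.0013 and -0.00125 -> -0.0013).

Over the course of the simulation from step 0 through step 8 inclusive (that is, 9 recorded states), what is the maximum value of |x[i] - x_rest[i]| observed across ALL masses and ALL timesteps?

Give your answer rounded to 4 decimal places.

Answer: 2.5650

Derivation:
Step 0: x=[4.0000 12.0000 13.0000] v=[0.0000 0.0000 2.0000]
Step 1: x=[4.3200 11.4400 13.7200] v=[1.6000 -2.8000 3.6000]
Step 2: x=[4.8640 10.4928 14.6576] v=[2.7200 -4.7360 4.6880]
Step 3: x=[5.4692 9.4285 15.6620] v=[3.0259 -5.3216 5.0221]
Step 4: x=[5.9536 8.5461 16.5677] v=[2.4219 -4.4119 4.5287]
Step 5: x=[6.1691 8.0980 17.2317] v=[1.0775 -2.2403 3.3201]
Step 6: x=[6.0454 8.2263 17.5650] v=[-0.6186 0.6416 1.6666]
Step 7: x=[5.6125 8.9272 17.5512] v=[-2.1644 3.5047 -0.0689]
Step 8: x=[4.9958 10.0529 17.2475] v=[-3.0835 5.6284 -1.5185]
Max displacement = 2.5650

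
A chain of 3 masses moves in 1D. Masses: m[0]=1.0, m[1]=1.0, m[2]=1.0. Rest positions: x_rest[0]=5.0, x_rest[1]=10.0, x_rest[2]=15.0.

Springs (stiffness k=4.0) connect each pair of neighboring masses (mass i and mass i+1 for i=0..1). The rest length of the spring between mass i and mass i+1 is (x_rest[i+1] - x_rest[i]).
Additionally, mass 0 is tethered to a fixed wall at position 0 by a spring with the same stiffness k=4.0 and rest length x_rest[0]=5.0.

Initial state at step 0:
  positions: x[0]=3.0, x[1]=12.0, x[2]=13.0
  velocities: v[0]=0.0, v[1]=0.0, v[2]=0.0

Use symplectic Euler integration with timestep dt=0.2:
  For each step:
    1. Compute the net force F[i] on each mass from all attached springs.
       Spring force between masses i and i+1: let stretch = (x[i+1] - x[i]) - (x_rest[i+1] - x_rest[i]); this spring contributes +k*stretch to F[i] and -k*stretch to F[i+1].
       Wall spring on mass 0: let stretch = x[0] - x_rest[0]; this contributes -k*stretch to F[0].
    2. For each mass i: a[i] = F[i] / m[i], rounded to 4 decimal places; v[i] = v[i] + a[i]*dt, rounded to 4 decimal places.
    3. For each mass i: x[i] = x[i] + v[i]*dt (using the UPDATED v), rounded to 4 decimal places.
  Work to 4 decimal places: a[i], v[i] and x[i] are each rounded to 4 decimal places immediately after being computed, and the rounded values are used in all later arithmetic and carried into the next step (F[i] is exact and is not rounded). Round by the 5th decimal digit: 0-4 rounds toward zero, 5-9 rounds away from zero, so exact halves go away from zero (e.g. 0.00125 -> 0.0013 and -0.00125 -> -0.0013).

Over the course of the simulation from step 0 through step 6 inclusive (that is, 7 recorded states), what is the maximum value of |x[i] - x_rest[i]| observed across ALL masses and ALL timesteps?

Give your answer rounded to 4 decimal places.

Step 0: x=[3.0000 12.0000 13.0000] v=[0.0000 0.0000 0.0000]
Step 1: x=[3.9600 10.7200 13.6400] v=[4.8000 -6.4000 3.2000]
Step 2: x=[5.3680 8.8256 14.6128] v=[7.0400 -9.4720 4.8640]
Step 3: x=[6.4703 7.3039 15.4596] v=[5.5117 -7.6083 4.2342]
Step 4: x=[6.6708 6.9538 15.8015] v=[1.0023 -1.7506 1.7096]
Step 5: x=[5.8492 7.9740 15.5278] v=[-4.1079 5.1012 -1.3686]
Step 6: x=[4.4317 9.8629 14.8455] v=[-7.0874 9.4444 -3.4116]
Max displacement = 3.0462

Answer: 3.0462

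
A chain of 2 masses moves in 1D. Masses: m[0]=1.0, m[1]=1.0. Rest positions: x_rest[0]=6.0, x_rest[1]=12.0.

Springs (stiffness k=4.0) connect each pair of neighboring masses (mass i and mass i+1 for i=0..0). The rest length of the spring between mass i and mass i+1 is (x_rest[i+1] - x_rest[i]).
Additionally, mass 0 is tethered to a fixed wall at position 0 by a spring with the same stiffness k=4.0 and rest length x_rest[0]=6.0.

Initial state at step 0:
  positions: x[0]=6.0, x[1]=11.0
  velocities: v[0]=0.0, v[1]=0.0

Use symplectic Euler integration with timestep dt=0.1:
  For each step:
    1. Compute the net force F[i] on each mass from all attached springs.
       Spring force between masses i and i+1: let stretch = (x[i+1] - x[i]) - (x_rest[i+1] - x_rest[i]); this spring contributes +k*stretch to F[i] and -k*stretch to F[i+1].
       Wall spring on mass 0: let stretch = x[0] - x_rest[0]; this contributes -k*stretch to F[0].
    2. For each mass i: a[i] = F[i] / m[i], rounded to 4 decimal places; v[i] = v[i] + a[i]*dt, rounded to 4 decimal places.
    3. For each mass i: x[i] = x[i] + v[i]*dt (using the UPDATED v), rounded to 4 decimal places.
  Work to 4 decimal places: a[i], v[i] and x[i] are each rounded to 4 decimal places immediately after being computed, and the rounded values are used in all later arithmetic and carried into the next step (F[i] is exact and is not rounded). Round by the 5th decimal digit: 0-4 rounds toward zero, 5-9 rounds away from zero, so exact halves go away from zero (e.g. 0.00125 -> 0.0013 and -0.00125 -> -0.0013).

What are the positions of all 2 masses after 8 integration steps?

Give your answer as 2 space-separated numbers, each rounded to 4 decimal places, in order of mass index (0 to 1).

Answer: 5.3565 11.9004

Derivation:
Step 0: x=[6.0000 11.0000] v=[0.0000 0.0000]
Step 1: x=[5.9600 11.0400] v=[-0.4000 0.4000]
Step 2: x=[5.8848 11.1168] v=[-0.7520 0.7680]
Step 3: x=[5.7835 11.2243] v=[-1.0131 1.0752]
Step 4: x=[5.6685 11.3542] v=[-1.1502 1.2989]
Step 5: x=[5.5542 11.4967] v=[-1.1433 1.4246]
Step 6: x=[5.4554 11.6415] v=[-0.9880 1.4476]
Step 7: x=[5.3858 11.7788] v=[-0.6957 1.3732]
Step 8: x=[5.3565 11.9004] v=[-0.2928 1.2160]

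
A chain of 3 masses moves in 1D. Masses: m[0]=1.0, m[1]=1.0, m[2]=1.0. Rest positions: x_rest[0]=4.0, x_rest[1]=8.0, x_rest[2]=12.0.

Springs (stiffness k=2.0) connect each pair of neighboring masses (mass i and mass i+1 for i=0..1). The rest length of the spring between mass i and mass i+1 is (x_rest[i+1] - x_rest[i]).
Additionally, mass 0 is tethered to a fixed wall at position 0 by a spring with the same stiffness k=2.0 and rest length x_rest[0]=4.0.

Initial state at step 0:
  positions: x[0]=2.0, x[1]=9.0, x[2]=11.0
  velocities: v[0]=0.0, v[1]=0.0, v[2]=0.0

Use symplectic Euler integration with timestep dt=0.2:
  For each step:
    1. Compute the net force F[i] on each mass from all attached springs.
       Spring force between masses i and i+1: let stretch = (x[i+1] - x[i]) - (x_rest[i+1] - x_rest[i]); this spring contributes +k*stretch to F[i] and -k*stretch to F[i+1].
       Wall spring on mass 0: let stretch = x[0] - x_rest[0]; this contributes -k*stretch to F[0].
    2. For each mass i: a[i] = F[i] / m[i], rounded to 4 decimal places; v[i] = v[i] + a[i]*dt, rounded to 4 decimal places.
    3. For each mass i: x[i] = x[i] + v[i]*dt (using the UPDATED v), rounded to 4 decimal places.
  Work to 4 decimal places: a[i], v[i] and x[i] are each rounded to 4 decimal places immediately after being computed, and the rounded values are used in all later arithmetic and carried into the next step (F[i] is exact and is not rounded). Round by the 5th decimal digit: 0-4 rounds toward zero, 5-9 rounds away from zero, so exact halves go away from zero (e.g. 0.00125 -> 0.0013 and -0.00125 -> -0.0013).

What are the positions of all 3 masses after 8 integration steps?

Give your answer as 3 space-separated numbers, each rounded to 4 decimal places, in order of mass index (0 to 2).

Answer: 4.7332 7.3976 11.6338

Derivation:
Step 0: x=[2.0000 9.0000 11.0000] v=[0.0000 0.0000 0.0000]
Step 1: x=[2.4000 8.6000 11.1600] v=[2.0000 -2.0000 0.8000]
Step 2: x=[3.1040 7.9088 11.4352] v=[3.5200 -3.4560 1.3760]
Step 3: x=[3.9441 7.1153 11.7483] v=[4.2003 -3.9674 1.5654]
Step 4: x=[4.7223 6.4388 12.0107] v=[3.8911 -3.3827 1.3122]
Step 5: x=[5.2601 6.0707 12.1474] v=[2.6888 -1.8405 0.6834]
Step 6: x=[5.4419 6.1239 12.1179] v=[0.9090 0.2659 -0.1473]
Step 7: x=[5.2429 6.6020 11.9289] v=[-0.9950 2.3907 -0.9449]
Step 8: x=[4.7332 7.3976 11.6338] v=[-2.5485 3.9778 -1.4757]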